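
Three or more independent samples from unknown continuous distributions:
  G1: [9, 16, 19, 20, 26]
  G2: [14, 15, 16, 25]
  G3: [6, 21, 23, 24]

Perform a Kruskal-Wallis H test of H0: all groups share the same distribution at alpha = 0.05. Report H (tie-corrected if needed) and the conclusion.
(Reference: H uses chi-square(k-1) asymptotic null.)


Step 1: Combine all N = 13 observations and assign midranks.
sorted (value, group, rank): (6,G3,1), (9,G1,2), (14,G2,3), (15,G2,4), (16,G1,5.5), (16,G2,5.5), (19,G1,7), (20,G1,8), (21,G3,9), (23,G3,10), (24,G3,11), (25,G2,12), (26,G1,13)
Step 2: Sum ranks within each group.
R_1 = 35.5 (n_1 = 5)
R_2 = 24.5 (n_2 = 4)
R_3 = 31 (n_3 = 4)
Step 3: H = 12/(N(N+1)) * sum(R_i^2/n_i) - 3(N+1)
     = 12/(13*14) * (35.5^2/5 + 24.5^2/4 + 31^2/4) - 3*14
     = 0.065934 * 642.362 - 42
     = 0.353571.
Step 4: Ties present; correction factor C = 1 - 6/(13^3 - 13) = 0.997253. Corrected H = 0.353571 / 0.997253 = 0.354545.
Step 5: Under H0, H ~ chi^2(2); p-value = 0.837551.
Step 6: alpha = 0.05. fail to reject H0.

H = 0.3545, df = 2, p = 0.837551, fail to reject H0.


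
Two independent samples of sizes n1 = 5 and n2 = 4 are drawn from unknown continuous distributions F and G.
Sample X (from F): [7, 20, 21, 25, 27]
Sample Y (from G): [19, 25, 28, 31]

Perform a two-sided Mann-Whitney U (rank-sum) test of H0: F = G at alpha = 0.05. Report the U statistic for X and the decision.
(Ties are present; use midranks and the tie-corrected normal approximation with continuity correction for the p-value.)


Step 1: Combine and sort all 9 observations; assign midranks.
sorted (value, group): (7,X), (19,Y), (20,X), (21,X), (25,X), (25,Y), (27,X), (28,Y), (31,Y)
ranks: 7->1, 19->2, 20->3, 21->4, 25->5.5, 25->5.5, 27->7, 28->8, 31->9
Step 2: Rank sum for X: R1 = 1 + 3 + 4 + 5.5 + 7 = 20.5.
Step 3: U_X = R1 - n1(n1+1)/2 = 20.5 - 5*6/2 = 20.5 - 15 = 5.5.
       U_Y = n1*n2 - U_X = 20 - 5.5 = 14.5.
Step 4: Ties are present, so use the tie-corrected normal approximation (with continuity correction) for the p-value.
Step 5: p-value = 0.325163; compare to alpha = 0.05. fail to reject H0.

U_X = 5.5, p = 0.325163, fail to reject H0 at alpha = 0.05.


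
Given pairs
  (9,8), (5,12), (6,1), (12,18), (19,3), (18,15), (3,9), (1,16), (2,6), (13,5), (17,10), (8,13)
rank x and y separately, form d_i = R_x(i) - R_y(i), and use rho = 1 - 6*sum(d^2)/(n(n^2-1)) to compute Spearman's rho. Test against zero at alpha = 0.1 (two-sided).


Step 1: Rank x and y separately (midranks; no ties here).
rank(x): 9->7, 5->4, 6->5, 12->8, 19->12, 18->11, 3->3, 1->1, 2->2, 13->9, 17->10, 8->6
rank(y): 8->5, 12->8, 1->1, 18->12, 3->2, 15->10, 9->6, 16->11, 6->4, 5->3, 10->7, 13->9
Step 2: d_i = R_x(i) - R_y(i); compute d_i^2.
  (7-5)^2=4, (4-8)^2=16, (5-1)^2=16, (8-12)^2=16, (12-2)^2=100, (11-10)^2=1, (3-6)^2=9, (1-11)^2=100, (2-4)^2=4, (9-3)^2=36, (10-7)^2=9, (6-9)^2=9
sum(d^2) = 320.
Step 3: rho = 1 - 6*320 / (12*(12^2 - 1)) = 1 - 1920/1716 = -0.118881.
Step 4: Under H0, t = rho * sqrt((n-2)/(1-rho^2)) = -0.3786 ~ t(10).
Step 5: Two-sided p-value from the t-distribution with 10 df = 0.712884.
Step 6: alpha = 0.1. fail to reject H0.

rho = -0.1189, p = 0.712884, fail to reject H0 at alpha = 0.1.


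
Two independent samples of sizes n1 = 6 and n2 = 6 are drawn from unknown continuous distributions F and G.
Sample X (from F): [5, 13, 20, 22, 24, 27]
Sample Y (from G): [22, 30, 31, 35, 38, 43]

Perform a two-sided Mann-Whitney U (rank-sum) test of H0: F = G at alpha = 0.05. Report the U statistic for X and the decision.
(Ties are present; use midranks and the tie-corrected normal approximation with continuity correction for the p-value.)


Step 1: Combine and sort all 12 observations; assign midranks.
sorted (value, group): (5,X), (13,X), (20,X), (22,X), (22,Y), (24,X), (27,X), (30,Y), (31,Y), (35,Y), (38,Y), (43,Y)
ranks: 5->1, 13->2, 20->3, 22->4.5, 22->4.5, 24->6, 27->7, 30->8, 31->9, 35->10, 38->11, 43->12
Step 2: Rank sum for X: R1 = 1 + 2 + 3 + 4.5 + 6 + 7 = 23.5.
Step 3: U_X = R1 - n1(n1+1)/2 = 23.5 - 6*7/2 = 23.5 - 21 = 2.5.
       U_Y = n1*n2 - U_X = 36 - 2.5 = 33.5.
Step 4: Ties are present, so use the tie-corrected normal approximation (with continuity correction) for the p-value.
Step 5: p-value = 0.016122; compare to alpha = 0.05. reject H0.

U_X = 2.5, p = 0.016122, reject H0 at alpha = 0.05.


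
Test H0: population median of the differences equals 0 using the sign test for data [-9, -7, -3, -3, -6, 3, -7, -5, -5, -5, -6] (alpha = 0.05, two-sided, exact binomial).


Step 1: Discard zero differences. Original n = 11; n_eff = number of nonzero differences = 11.
Nonzero differences (with sign): -9, -7, -3, -3, -6, +3, -7, -5, -5, -5, -6
Step 2: Count signs: positive = 1, negative = 10.
Step 3: Under H0: P(positive) = 0.5, so the number of positives S ~ Bin(11, 0.5).
Step 4: Two-sided exact p-value = sum of Bin(11,0.5) probabilities at or below the observed probability = 0.011719.
Step 5: alpha = 0.05. reject H0.

n_eff = 11, pos = 1, neg = 10, p = 0.011719, reject H0.


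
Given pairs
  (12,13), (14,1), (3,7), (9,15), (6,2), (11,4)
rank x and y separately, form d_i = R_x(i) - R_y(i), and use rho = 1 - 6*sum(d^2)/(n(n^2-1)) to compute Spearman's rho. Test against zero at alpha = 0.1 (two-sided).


Step 1: Rank x and y separately (midranks; no ties here).
rank(x): 12->5, 14->6, 3->1, 9->3, 6->2, 11->4
rank(y): 13->5, 1->1, 7->4, 15->6, 2->2, 4->3
Step 2: d_i = R_x(i) - R_y(i); compute d_i^2.
  (5-5)^2=0, (6-1)^2=25, (1-4)^2=9, (3-6)^2=9, (2-2)^2=0, (4-3)^2=1
sum(d^2) = 44.
Step 3: rho = 1 - 6*44 / (6*(6^2 - 1)) = 1 - 264/210 = -0.257143.
Step 4: Under H0, t = rho * sqrt((n-2)/(1-rho^2)) = -0.5322 ~ t(4).
Step 5: Two-sided p-value from the t-distribution with 4 df = 0.622787.
Step 6: alpha = 0.1. fail to reject H0.

rho = -0.2571, p = 0.622787, fail to reject H0 at alpha = 0.1.


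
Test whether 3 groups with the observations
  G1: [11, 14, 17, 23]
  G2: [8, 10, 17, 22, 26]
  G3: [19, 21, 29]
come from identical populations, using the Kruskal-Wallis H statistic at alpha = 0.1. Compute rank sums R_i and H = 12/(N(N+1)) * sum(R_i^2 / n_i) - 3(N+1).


Step 1: Combine all N = 12 observations and assign midranks.
sorted (value, group, rank): (8,G2,1), (10,G2,2), (11,G1,3), (14,G1,4), (17,G1,5.5), (17,G2,5.5), (19,G3,7), (21,G3,8), (22,G2,9), (23,G1,10), (26,G2,11), (29,G3,12)
Step 2: Sum ranks within each group.
R_1 = 22.5 (n_1 = 4)
R_2 = 28.5 (n_2 = 5)
R_3 = 27 (n_3 = 3)
Step 3: H = 12/(N(N+1)) * sum(R_i^2/n_i) - 3(N+1)
     = 12/(12*13) * (22.5^2/4 + 28.5^2/5 + 27^2/3) - 3*13
     = 0.076923 * 532.013 - 39
     = 1.924038.
Step 4: Ties present; correction factor C = 1 - 6/(12^3 - 12) = 0.996503. Corrected H = 1.924038 / 0.996503 = 1.930789.
Step 5: Under H0, H ~ chi^2(2); p-value = 0.380833.
Step 6: alpha = 0.1. fail to reject H0.

H = 1.9308, df = 2, p = 0.380833, fail to reject H0.


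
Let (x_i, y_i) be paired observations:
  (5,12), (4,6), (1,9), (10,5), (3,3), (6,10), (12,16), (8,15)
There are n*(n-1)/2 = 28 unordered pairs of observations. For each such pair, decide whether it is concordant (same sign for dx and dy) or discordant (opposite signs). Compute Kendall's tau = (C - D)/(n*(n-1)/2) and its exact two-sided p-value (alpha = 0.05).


Step 1: Enumerate the 28 unordered pairs (i,j) with i<j and classify each by sign(x_j-x_i) * sign(y_j-y_i).
  (1,2):dx=-1,dy=-6->C; (1,3):dx=-4,dy=-3->C; (1,4):dx=+5,dy=-7->D; (1,5):dx=-2,dy=-9->C
  (1,6):dx=+1,dy=-2->D; (1,7):dx=+7,dy=+4->C; (1,8):dx=+3,dy=+3->C; (2,3):dx=-3,dy=+3->D
  (2,4):dx=+6,dy=-1->D; (2,5):dx=-1,dy=-3->C; (2,6):dx=+2,dy=+4->C; (2,7):dx=+8,dy=+10->C
  (2,8):dx=+4,dy=+9->C; (3,4):dx=+9,dy=-4->D; (3,5):dx=+2,dy=-6->D; (3,6):dx=+5,dy=+1->C
  (3,7):dx=+11,dy=+7->C; (3,8):dx=+7,dy=+6->C; (4,5):dx=-7,dy=-2->C; (4,6):dx=-4,dy=+5->D
  (4,7):dx=+2,dy=+11->C; (4,8):dx=-2,dy=+10->D; (5,6):dx=+3,dy=+7->C; (5,7):dx=+9,dy=+13->C
  (5,8):dx=+5,dy=+12->C; (6,7):dx=+6,dy=+6->C; (6,8):dx=+2,dy=+5->C; (7,8):dx=-4,dy=-1->C
Step 2: C = 20, D = 8, total pairs = 28.
Step 3: tau = (C - D)/(n(n-1)/2) = (20 - 8)/28 = 0.428571.
Step 4: Exact two-sided p-value (enumerate n! = 40320 permutations of y under H0): p = 0.178869.
Step 5: alpha = 0.05. fail to reject H0.

tau_b = 0.4286 (C=20, D=8), p = 0.178869, fail to reject H0.


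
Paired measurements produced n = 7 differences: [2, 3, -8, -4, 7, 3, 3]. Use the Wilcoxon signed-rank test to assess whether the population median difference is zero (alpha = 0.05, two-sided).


Step 1: Drop any zero differences (none here) and take |d_i|.
|d| = [2, 3, 8, 4, 7, 3, 3]
Step 2: Midrank |d_i| (ties get averaged ranks).
ranks: |2|->1, |3|->3, |8|->7, |4|->5, |7|->6, |3|->3, |3|->3
Step 3: Attach original signs; sum ranks with positive sign and with negative sign.
W+ = 1 + 3 + 6 + 3 + 3 = 16
W- = 7 + 5 = 12
(Check: W+ + W- = 28 should equal n(n+1)/2 = 28.)
Step 4: Test statistic W = min(W+, W-) = 12.
Step 5: Ties in |d|, so use the tie-corrected normal approximation.
        E[W] = n(n+1)/4 = 7*8/4 = 14.
        Tie groups: |d|=3 (t=3); sum(t^3 - t) = 24.
        Var[W] = n(n+1)(2n+1)/24 - sum(t^3-t)/48 = 840/24 - 24/48 = 34.5.
        z = (W - E[W]) / sqrt(Var[W]) = (12 - 14) / 5.8737 = -0.3405.
        Two-sided p = 2*Phi(z) = 0.733478.
Step 6: alpha = 0.05. fail to reject H0.

W+ = 16, W- = 12, W = min = 12, p = 0.733478, fail to reject H0.


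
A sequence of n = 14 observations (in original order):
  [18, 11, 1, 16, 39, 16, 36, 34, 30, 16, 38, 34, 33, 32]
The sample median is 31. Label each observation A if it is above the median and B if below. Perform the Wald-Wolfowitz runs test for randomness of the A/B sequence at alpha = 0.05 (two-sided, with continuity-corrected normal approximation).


Step 1: Compute median = 31; label A = above, B = below.
Labels in order: BBBBABAABBAAAA  (n_A = 7, n_B = 7)
Step 2: Count runs R = 6.
Step 3: Under H0 (random ordering), E[R] = 2*n_A*n_B/(n_A+n_B) + 1 = 2*7*7/14 + 1 = 8.0000.
        Var[R] = 2*n_A*n_B*(2*n_A*n_B - n_A - n_B) / ((n_A+n_B)^2 * (n_A+n_B-1)) = 8232/2548 = 3.2308.
        SD[R] = 1.7974.
Step 4: Continuity-corrected z = (R + 0.5 - E[R]) / SD[R] = (6 + 0.5 - 8.0000) / 1.7974 = -0.8345.
Step 5: Two-sided p-value via normal approximation = 2*(1 - Phi(|z|)) = 0.403986.
Step 6: alpha = 0.05. fail to reject H0.

R = 6, z = -0.8345, p = 0.403986, fail to reject H0.


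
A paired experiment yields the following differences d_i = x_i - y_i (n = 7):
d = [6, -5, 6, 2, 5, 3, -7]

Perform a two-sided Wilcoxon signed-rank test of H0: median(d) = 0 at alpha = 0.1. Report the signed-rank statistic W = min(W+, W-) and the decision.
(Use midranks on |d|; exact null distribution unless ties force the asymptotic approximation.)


Step 1: Drop any zero differences (none here) and take |d_i|.
|d| = [6, 5, 6, 2, 5, 3, 7]
Step 2: Midrank |d_i| (ties get averaged ranks).
ranks: |6|->5.5, |5|->3.5, |6|->5.5, |2|->1, |5|->3.5, |3|->2, |7|->7
Step 3: Attach original signs; sum ranks with positive sign and with negative sign.
W+ = 5.5 + 5.5 + 1 + 3.5 + 2 = 17.5
W- = 3.5 + 7 = 10.5
(Check: W+ + W- = 28 should equal n(n+1)/2 = 28.)
Step 4: Test statistic W = min(W+, W-) = 10.5.
Step 5: Ties in |d|, so use the tie-corrected normal approximation.
        E[W] = n(n+1)/4 = 7*8/4 = 14.
        Tie groups: |d|=5 (t=2), |d|=6 (t=2); sum(t^3 - t) = 12.
        Var[W] = n(n+1)(2n+1)/24 - sum(t^3-t)/48 = 840/24 - 12/48 = 34.75.
        z = (W - E[W]) / sqrt(Var[W]) = (10.5 - 14) / 5.8949 = -0.5937.
        Two-sided p = 2*Phi(z) = 0.552691.
Step 6: alpha = 0.1. fail to reject H0.

W+ = 17.5, W- = 10.5, W = min = 10.5, p = 0.552691, fail to reject H0.


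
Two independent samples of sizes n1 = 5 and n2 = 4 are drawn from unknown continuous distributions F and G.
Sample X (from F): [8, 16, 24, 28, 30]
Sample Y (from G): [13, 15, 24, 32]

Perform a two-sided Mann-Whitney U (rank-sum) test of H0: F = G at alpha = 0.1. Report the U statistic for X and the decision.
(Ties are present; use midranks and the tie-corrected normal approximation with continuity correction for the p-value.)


Step 1: Combine and sort all 9 observations; assign midranks.
sorted (value, group): (8,X), (13,Y), (15,Y), (16,X), (24,X), (24,Y), (28,X), (30,X), (32,Y)
ranks: 8->1, 13->2, 15->3, 16->4, 24->5.5, 24->5.5, 28->7, 30->8, 32->9
Step 2: Rank sum for X: R1 = 1 + 4 + 5.5 + 7 + 8 = 25.5.
Step 3: U_X = R1 - n1(n1+1)/2 = 25.5 - 5*6/2 = 25.5 - 15 = 10.5.
       U_Y = n1*n2 - U_X = 20 - 10.5 = 9.5.
Step 4: Ties are present, so use the tie-corrected normal approximation (with continuity correction) for the p-value.
Step 5: p-value = 1.000000; compare to alpha = 0.1. fail to reject H0.

U_X = 10.5, p = 1.000000, fail to reject H0 at alpha = 0.1.


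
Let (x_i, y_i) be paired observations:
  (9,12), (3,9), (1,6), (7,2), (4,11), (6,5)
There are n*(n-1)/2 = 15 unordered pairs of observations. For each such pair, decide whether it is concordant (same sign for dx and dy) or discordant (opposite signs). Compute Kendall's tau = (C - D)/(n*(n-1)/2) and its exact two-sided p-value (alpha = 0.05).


Step 1: Enumerate the 15 unordered pairs (i,j) with i<j and classify each by sign(x_j-x_i) * sign(y_j-y_i).
  (1,2):dx=-6,dy=-3->C; (1,3):dx=-8,dy=-6->C; (1,4):dx=-2,dy=-10->C; (1,5):dx=-5,dy=-1->C
  (1,6):dx=-3,dy=-7->C; (2,3):dx=-2,dy=-3->C; (2,4):dx=+4,dy=-7->D; (2,5):dx=+1,dy=+2->C
  (2,6):dx=+3,dy=-4->D; (3,4):dx=+6,dy=-4->D; (3,5):dx=+3,dy=+5->C; (3,6):dx=+5,dy=-1->D
  (4,5):dx=-3,dy=+9->D; (4,6):dx=-1,dy=+3->D; (5,6):dx=+2,dy=-6->D
Step 2: C = 8, D = 7, total pairs = 15.
Step 3: tau = (C - D)/(n(n-1)/2) = (8 - 7)/15 = 0.066667.
Step 4: Exact two-sided p-value (enumerate n! = 720 permutations of y under H0): p = 1.000000.
Step 5: alpha = 0.05. fail to reject H0.

tau_b = 0.0667 (C=8, D=7), p = 1.000000, fail to reject H0.


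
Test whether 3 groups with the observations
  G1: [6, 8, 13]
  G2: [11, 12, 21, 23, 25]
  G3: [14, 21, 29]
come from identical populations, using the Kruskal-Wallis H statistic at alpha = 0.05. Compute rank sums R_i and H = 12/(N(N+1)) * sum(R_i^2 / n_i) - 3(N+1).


Step 1: Combine all N = 11 observations and assign midranks.
sorted (value, group, rank): (6,G1,1), (8,G1,2), (11,G2,3), (12,G2,4), (13,G1,5), (14,G3,6), (21,G2,7.5), (21,G3,7.5), (23,G2,9), (25,G2,10), (29,G3,11)
Step 2: Sum ranks within each group.
R_1 = 8 (n_1 = 3)
R_2 = 33.5 (n_2 = 5)
R_3 = 24.5 (n_3 = 3)
Step 3: H = 12/(N(N+1)) * sum(R_i^2/n_i) - 3(N+1)
     = 12/(11*12) * (8^2/3 + 33.5^2/5 + 24.5^2/3) - 3*12
     = 0.090909 * 445.867 - 36
     = 4.533333.
Step 4: Ties present; correction factor C = 1 - 6/(11^3 - 11) = 0.995455. Corrected H = 4.533333 / 0.995455 = 4.554033.
Step 5: Under H0, H ~ chi^2(2); p-value = 0.102590.
Step 6: alpha = 0.05. fail to reject H0.

H = 4.5540, df = 2, p = 0.102590, fail to reject H0.


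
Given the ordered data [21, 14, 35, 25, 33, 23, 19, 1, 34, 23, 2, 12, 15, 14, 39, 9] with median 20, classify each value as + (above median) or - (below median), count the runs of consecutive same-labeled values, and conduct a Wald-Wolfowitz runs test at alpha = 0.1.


Step 1: Compute median = 20; label A = above, B = below.
Labels in order: ABAAAABBAABBBBAB  (n_A = 8, n_B = 8)
Step 2: Count runs R = 8.
Step 3: Under H0 (random ordering), E[R] = 2*n_A*n_B/(n_A+n_B) + 1 = 2*8*8/16 + 1 = 9.0000.
        Var[R] = 2*n_A*n_B*(2*n_A*n_B - n_A - n_B) / ((n_A+n_B)^2 * (n_A+n_B-1)) = 14336/3840 = 3.7333.
        SD[R] = 1.9322.
Step 4: Continuity-corrected z = (R + 0.5 - E[R]) / SD[R] = (8 + 0.5 - 9.0000) / 1.9322 = -0.2588.
Step 5: Two-sided p-value via normal approximation = 2*(1 - Phi(|z|)) = 0.795809.
Step 6: alpha = 0.1. fail to reject H0.

R = 8, z = -0.2588, p = 0.795809, fail to reject H0.


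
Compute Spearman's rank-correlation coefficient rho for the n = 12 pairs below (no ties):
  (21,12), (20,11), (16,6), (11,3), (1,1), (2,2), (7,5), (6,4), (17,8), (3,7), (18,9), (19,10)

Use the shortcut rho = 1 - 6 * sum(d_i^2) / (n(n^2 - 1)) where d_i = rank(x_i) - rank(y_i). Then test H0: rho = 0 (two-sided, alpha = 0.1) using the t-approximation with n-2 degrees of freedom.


Step 1: Rank x and y separately (midranks; no ties here).
rank(x): 21->12, 20->11, 16->7, 11->6, 1->1, 2->2, 7->5, 6->4, 17->8, 3->3, 18->9, 19->10
rank(y): 12->12, 11->11, 6->6, 3->3, 1->1, 2->2, 5->5, 4->4, 8->8, 7->7, 9->9, 10->10
Step 2: d_i = R_x(i) - R_y(i); compute d_i^2.
  (12-12)^2=0, (11-11)^2=0, (7-6)^2=1, (6-3)^2=9, (1-1)^2=0, (2-2)^2=0, (5-5)^2=0, (4-4)^2=0, (8-8)^2=0, (3-7)^2=16, (9-9)^2=0, (10-10)^2=0
sum(d^2) = 26.
Step 3: rho = 1 - 6*26 / (12*(12^2 - 1)) = 1 - 156/1716 = 0.909091.
Step 4: Under H0, t = rho * sqrt((n-2)/(1-rho^2)) = 6.9007 ~ t(10).
Step 5: Two-sided p-value from the t-distribution with 10 df = 0.000042.
Step 6: alpha = 0.1. reject H0.

rho = 0.9091, p = 0.000042, reject H0 at alpha = 0.1.


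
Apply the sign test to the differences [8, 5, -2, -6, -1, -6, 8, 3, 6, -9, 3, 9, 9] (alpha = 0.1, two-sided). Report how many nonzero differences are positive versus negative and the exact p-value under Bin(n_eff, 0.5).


Step 1: Discard zero differences. Original n = 13; n_eff = number of nonzero differences = 13.
Nonzero differences (with sign): +8, +5, -2, -6, -1, -6, +8, +3, +6, -9, +3, +9, +9
Step 2: Count signs: positive = 8, negative = 5.
Step 3: Under H0: P(positive) = 0.5, so the number of positives S ~ Bin(13, 0.5).
Step 4: Two-sided exact p-value = sum of Bin(13,0.5) probabilities at or below the observed probability = 0.581055.
Step 5: alpha = 0.1. fail to reject H0.

n_eff = 13, pos = 8, neg = 5, p = 0.581055, fail to reject H0.


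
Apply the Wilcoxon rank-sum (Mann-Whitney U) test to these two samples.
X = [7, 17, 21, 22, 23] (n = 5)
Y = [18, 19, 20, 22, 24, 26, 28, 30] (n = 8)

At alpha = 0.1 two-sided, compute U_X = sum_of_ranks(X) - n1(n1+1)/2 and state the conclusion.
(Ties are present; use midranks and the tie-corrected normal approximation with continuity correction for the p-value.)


Step 1: Combine and sort all 13 observations; assign midranks.
sorted (value, group): (7,X), (17,X), (18,Y), (19,Y), (20,Y), (21,X), (22,X), (22,Y), (23,X), (24,Y), (26,Y), (28,Y), (30,Y)
ranks: 7->1, 17->2, 18->3, 19->4, 20->5, 21->6, 22->7.5, 22->7.5, 23->9, 24->10, 26->11, 28->12, 30->13
Step 2: Rank sum for X: R1 = 1 + 2 + 6 + 7.5 + 9 = 25.5.
Step 3: U_X = R1 - n1(n1+1)/2 = 25.5 - 5*6/2 = 25.5 - 15 = 10.5.
       U_Y = n1*n2 - U_X = 40 - 10.5 = 29.5.
Step 4: Ties are present, so use the tie-corrected normal approximation (with continuity correction) for the p-value.
Step 5: p-value = 0.187076; compare to alpha = 0.1. fail to reject H0.

U_X = 10.5, p = 0.187076, fail to reject H0 at alpha = 0.1.


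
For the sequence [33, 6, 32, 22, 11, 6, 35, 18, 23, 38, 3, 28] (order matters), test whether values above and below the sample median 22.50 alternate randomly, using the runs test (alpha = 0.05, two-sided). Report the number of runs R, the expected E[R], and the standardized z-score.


Step 1: Compute median = 22.50; label A = above, B = below.
Labels in order: ABABBBABAABA  (n_A = 6, n_B = 6)
Step 2: Count runs R = 9.
Step 3: Under H0 (random ordering), E[R] = 2*n_A*n_B/(n_A+n_B) + 1 = 2*6*6/12 + 1 = 7.0000.
        Var[R] = 2*n_A*n_B*(2*n_A*n_B - n_A - n_B) / ((n_A+n_B)^2 * (n_A+n_B-1)) = 4320/1584 = 2.7273.
        SD[R] = 1.6514.
Step 4: Continuity-corrected z = (R - 0.5 - E[R]) / SD[R] = (9 - 0.5 - 7.0000) / 1.6514 = 0.9083.
Step 5: Two-sided p-value via normal approximation = 2*(1 - Phi(|z|)) = 0.363722.
Step 6: alpha = 0.05. fail to reject H0.

R = 9, z = 0.9083, p = 0.363722, fail to reject H0.


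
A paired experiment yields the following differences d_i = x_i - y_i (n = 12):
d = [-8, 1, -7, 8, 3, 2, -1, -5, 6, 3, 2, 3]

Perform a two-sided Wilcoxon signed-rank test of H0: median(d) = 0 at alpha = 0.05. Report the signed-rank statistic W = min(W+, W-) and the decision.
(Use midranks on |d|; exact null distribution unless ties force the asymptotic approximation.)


Step 1: Drop any zero differences (none here) and take |d_i|.
|d| = [8, 1, 7, 8, 3, 2, 1, 5, 6, 3, 2, 3]
Step 2: Midrank |d_i| (ties get averaged ranks).
ranks: |8|->11.5, |1|->1.5, |7|->10, |8|->11.5, |3|->6, |2|->3.5, |1|->1.5, |5|->8, |6|->9, |3|->6, |2|->3.5, |3|->6
Step 3: Attach original signs; sum ranks with positive sign and with negative sign.
W+ = 1.5 + 11.5 + 6 + 3.5 + 9 + 6 + 3.5 + 6 = 47
W- = 11.5 + 10 + 1.5 + 8 = 31
(Check: W+ + W- = 78 should equal n(n+1)/2 = 78.)
Step 4: Test statistic W = min(W+, W-) = 31.
Step 5: Ties in |d|, so use the tie-corrected normal approximation.
        E[W] = n(n+1)/4 = 12*13/4 = 39.
        Tie groups: |d|=1 (t=2), |d|=2 (t=2), |d|=3 (t=3), |d|=8 (t=2); sum(t^3 - t) = 42.
        Var[W] = n(n+1)(2n+1)/24 - sum(t^3-t)/48 = 3900/24 - 42/48 = 161.625.
        z = (W - E[W]) / sqrt(Var[W]) = (31 - 39) / 12.7132 = -0.6293.
        Two-sided p = 2*Phi(z) = 0.529174.
Step 6: alpha = 0.05. fail to reject H0.

W+ = 47, W- = 31, W = min = 31, p = 0.529174, fail to reject H0.


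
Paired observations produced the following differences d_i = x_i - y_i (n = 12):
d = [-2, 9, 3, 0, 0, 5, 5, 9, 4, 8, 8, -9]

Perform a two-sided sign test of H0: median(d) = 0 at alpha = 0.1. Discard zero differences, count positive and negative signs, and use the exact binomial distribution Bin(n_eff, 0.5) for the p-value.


Step 1: Discard zero differences. Original n = 12; n_eff = number of nonzero differences = 10.
Nonzero differences (with sign): -2, +9, +3, +5, +5, +9, +4, +8, +8, -9
Step 2: Count signs: positive = 8, negative = 2.
Step 3: Under H0: P(positive) = 0.5, so the number of positives S ~ Bin(10, 0.5).
Step 4: Two-sided exact p-value = sum of Bin(10,0.5) probabilities at or below the observed probability = 0.109375.
Step 5: alpha = 0.1. fail to reject H0.

n_eff = 10, pos = 8, neg = 2, p = 0.109375, fail to reject H0.


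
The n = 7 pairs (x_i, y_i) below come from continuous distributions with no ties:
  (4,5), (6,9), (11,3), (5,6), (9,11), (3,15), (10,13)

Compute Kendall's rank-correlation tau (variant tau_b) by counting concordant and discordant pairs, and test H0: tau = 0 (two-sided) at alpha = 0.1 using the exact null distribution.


Step 1: Enumerate the 21 unordered pairs (i,j) with i<j and classify each by sign(x_j-x_i) * sign(y_j-y_i).
  (1,2):dx=+2,dy=+4->C; (1,3):dx=+7,dy=-2->D; (1,4):dx=+1,dy=+1->C; (1,5):dx=+5,dy=+6->C
  (1,6):dx=-1,dy=+10->D; (1,7):dx=+6,dy=+8->C; (2,3):dx=+5,dy=-6->D; (2,4):dx=-1,dy=-3->C
  (2,5):dx=+3,dy=+2->C; (2,6):dx=-3,dy=+6->D; (2,7):dx=+4,dy=+4->C; (3,4):dx=-6,dy=+3->D
  (3,5):dx=-2,dy=+8->D; (3,6):dx=-8,dy=+12->D; (3,7):dx=-1,dy=+10->D; (4,5):dx=+4,dy=+5->C
  (4,6):dx=-2,dy=+9->D; (4,7):dx=+5,dy=+7->C; (5,6):dx=-6,dy=+4->D; (5,7):dx=+1,dy=+2->C
  (6,7):dx=+7,dy=-2->D
Step 2: C = 10, D = 11, total pairs = 21.
Step 3: tau = (C - D)/(n(n-1)/2) = (10 - 11)/21 = -0.047619.
Step 4: Exact two-sided p-value (enumerate n! = 5040 permutations of y under H0): p = 1.000000.
Step 5: alpha = 0.1. fail to reject H0.

tau_b = -0.0476 (C=10, D=11), p = 1.000000, fail to reject H0.


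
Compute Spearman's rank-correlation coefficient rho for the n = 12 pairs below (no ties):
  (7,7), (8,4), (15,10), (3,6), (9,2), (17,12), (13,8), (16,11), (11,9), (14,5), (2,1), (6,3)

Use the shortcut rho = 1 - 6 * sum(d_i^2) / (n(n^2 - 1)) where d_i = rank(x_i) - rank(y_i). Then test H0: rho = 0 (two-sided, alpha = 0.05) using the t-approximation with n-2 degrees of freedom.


Step 1: Rank x and y separately (midranks; no ties here).
rank(x): 7->4, 8->5, 15->10, 3->2, 9->6, 17->12, 13->8, 16->11, 11->7, 14->9, 2->1, 6->3
rank(y): 7->7, 4->4, 10->10, 6->6, 2->2, 12->12, 8->8, 11->11, 9->9, 5->5, 1->1, 3->3
Step 2: d_i = R_x(i) - R_y(i); compute d_i^2.
  (4-7)^2=9, (5-4)^2=1, (10-10)^2=0, (2-6)^2=16, (6-2)^2=16, (12-12)^2=0, (8-8)^2=0, (11-11)^2=0, (7-9)^2=4, (9-5)^2=16, (1-1)^2=0, (3-3)^2=0
sum(d^2) = 62.
Step 3: rho = 1 - 6*62 / (12*(12^2 - 1)) = 1 - 372/1716 = 0.783217.
Step 4: Under H0, t = rho * sqrt((n-2)/(1-rho^2)) = 3.9835 ~ t(10).
Step 5: Two-sided p-value from the t-distribution with 10 df = 0.002586.
Step 6: alpha = 0.05. reject H0.

rho = 0.7832, p = 0.002586, reject H0 at alpha = 0.05.


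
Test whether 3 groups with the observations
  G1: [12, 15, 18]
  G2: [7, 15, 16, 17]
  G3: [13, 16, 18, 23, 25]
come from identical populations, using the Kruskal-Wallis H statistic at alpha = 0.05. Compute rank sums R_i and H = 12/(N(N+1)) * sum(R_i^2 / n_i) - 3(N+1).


Step 1: Combine all N = 12 observations and assign midranks.
sorted (value, group, rank): (7,G2,1), (12,G1,2), (13,G3,3), (15,G1,4.5), (15,G2,4.5), (16,G2,6.5), (16,G3,6.5), (17,G2,8), (18,G1,9.5), (18,G3,9.5), (23,G3,11), (25,G3,12)
Step 2: Sum ranks within each group.
R_1 = 16 (n_1 = 3)
R_2 = 20 (n_2 = 4)
R_3 = 42 (n_3 = 5)
Step 3: H = 12/(N(N+1)) * sum(R_i^2/n_i) - 3(N+1)
     = 12/(12*13) * (16^2/3 + 20^2/4 + 42^2/5) - 3*13
     = 0.076923 * 538.133 - 39
     = 2.394872.
Step 4: Ties present; correction factor C = 1 - 18/(12^3 - 12) = 0.989510. Corrected H = 2.394872 / 0.989510 = 2.420259.
Step 5: Under H0, H ~ chi^2(2); p-value = 0.298159.
Step 6: alpha = 0.05. fail to reject H0.

H = 2.4203, df = 2, p = 0.298159, fail to reject H0.


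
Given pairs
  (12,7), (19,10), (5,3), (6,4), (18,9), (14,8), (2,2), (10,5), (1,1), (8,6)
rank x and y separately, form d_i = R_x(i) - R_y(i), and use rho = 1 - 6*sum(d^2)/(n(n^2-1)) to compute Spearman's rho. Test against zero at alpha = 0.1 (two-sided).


Step 1: Rank x and y separately (midranks; no ties here).
rank(x): 12->7, 19->10, 5->3, 6->4, 18->9, 14->8, 2->2, 10->6, 1->1, 8->5
rank(y): 7->7, 10->10, 3->3, 4->4, 9->9, 8->8, 2->2, 5->5, 1->1, 6->6
Step 2: d_i = R_x(i) - R_y(i); compute d_i^2.
  (7-7)^2=0, (10-10)^2=0, (3-3)^2=0, (4-4)^2=0, (9-9)^2=0, (8-8)^2=0, (2-2)^2=0, (6-5)^2=1, (1-1)^2=0, (5-6)^2=1
sum(d^2) = 2.
Step 3: rho = 1 - 6*2 / (10*(10^2 - 1)) = 1 - 12/990 = 0.987879.
Step 4: Under H0, t = rho * sqrt((n-2)/(1-rho^2)) = 18.0003 ~ t(8).
Step 5: Two-sided p-value from the t-distribution with 8 df = 0.000000.
Step 6: alpha = 0.1. reject H0.

rho = 0.9879, p = 0.000000, reject H0 at alpha = 0.1.


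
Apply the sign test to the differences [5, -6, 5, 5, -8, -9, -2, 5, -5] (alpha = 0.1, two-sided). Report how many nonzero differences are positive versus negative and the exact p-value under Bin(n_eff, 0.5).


Step 1: Discard zero differences. Original n = 9; n_eff = number of nonzero differences = 9.
Nonzero differences (with sign): +5, -6, +5, +5, -8, -9, -2, +5, -5
Step 2: Count signs: positive = 4, negative = 5.
Step 3: Under H0: P(positive) = 0.5, so the number of positives S ~ Bin(9, 0.5).
Step 4: Two-sided exact p-value = sum of Bin(9,0.5) probabilities at or below the observed probability = 1.000000.
Step 5: alpha = 0.1. fail to reject H0.

n_eff = 9, pos = 4, neg = 5, p = 1.000000, fail to reject H0.


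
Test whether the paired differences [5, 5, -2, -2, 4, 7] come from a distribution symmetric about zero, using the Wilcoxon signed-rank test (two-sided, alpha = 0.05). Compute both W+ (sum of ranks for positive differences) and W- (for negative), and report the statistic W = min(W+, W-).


Step 1: Drop any zero differences (none here) and take |d_i|.
|d| = [5, 5, 2, 2, 4, 7]
Step 2: Midrank |d_i| (ties get averaged ranks).
ranks: |5|->4.5, |5|->4.5, |2|->1.5, |2|->1.5, |4|->3, |7|->6
Step 3: Attach original signs; sum ranks with positive sign and with negative sign.
W+ = 4.5 + 4.5 + 3 + 6 = 18
W- = 1.5 + 1.5 = 3
(Check: W+ + W- = 21 should equal n(n+1)/2 = 21.)
Step 4: Test statistic W = min(W+, W-) = 3.
Step 5: Ties in |d|, so use the tie-corrected normal approximation.
        E[W] = n(n+1)/4 = 6*7/4 = 10.5.
        Tie groups: |d|=2 (t=2), |d|=5 (t=2); sum(t^3 - t) = 12.
        Var[W] = n(n+1)(2n+1)/24 - sum(t^3-t)/48 = 546/24 - 12/48 = 22.5.
        z = (W - E[W]) / sqrt(Var[W]) = (3 - 10.5) / 4.7434 = -1.5811.
        Two-sided p = 2*Phi(z) = 0.113846.
Step 6: alpha = 0.05. fail to reject H0.

W+ = 18, W- = 3, W = min = 3, p = 0.113846, fail to reject H0.


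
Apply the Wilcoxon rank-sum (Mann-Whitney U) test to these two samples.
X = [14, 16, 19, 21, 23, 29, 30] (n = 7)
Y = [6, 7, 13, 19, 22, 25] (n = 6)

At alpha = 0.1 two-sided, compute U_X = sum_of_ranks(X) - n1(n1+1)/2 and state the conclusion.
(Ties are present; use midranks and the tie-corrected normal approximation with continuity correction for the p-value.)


Step 1: Combine and sort all 13 observations; assign midranks.
sorted (value, group): (6,Y), (7,Y), (13,Y), (14,X), (16,X), (19,X), (19,Y), (21,X), (22,Y), (23,X), (25,Y), (29,X), (30,X)
ranks: 6->1, 7->2, 13->3, 14->4, 16->5, 19->6.5, 19->6.5, 21->8, 22->9, 23->10, 25->11, 29->12, 30->13
Step 2: Rank sum for X: R1 = 4 + 5 + 6.5 + 8 + 10 + 12 + 13 = 58.5.
Step 3: U_X = R1 - n1(n1+1)/2 = 58.5 - 7*8/2 = 58.5 - 28 = 30.5.
       U_Y = n1*n2 - U_X = 42 - 30.5 = 11.5.
Step 4: Ties are present, so use the tie-corrected normal approximation (with continuity correction) for the p-value.
Step 5: p-value = 0.197926; compare to alpha = 0.1. fail to reject H0.

U_X = 30.5, p = 0.197926, fail to reject H0 at alpha = 0.1.


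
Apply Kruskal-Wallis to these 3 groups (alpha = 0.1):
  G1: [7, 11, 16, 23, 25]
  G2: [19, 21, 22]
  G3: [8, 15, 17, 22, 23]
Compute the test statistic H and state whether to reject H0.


Step 1: Combine all N = 13 observations and assign midranks.
sorted (value, group, rank): (7,G1,1), (8,G3,2), (11,G1,3), (15,G3,4), (16,G1,5), (17,G3,6), (19,G2,7), (21,G2,8), (22,G2,9.5), (22,G3,9.5), (23,G1,11.5), (23,G3,11.5), (25,G1,13)
Step 2: Sum ranks within each group.
R_1 = 33.5 (n_1 = 5)
R_2 = 24.5 (n_2 = 3)
R_3 = 33 (n_3 = 5)
Step 3: H = 12/(N(N+1)) * sum(R_i^2/n_i) - 3(N+1)
     = 12/(13*14) * (33.5^2/5 + 24.5^2/3 + 33^2/5) - 3*14
     = 0.065934 * 642.333 - 42
     = 0.351648.
Step 4: Ties present; correction factor C = 1 - 12/(13^3 - 13) = 0.994505. Corrected H = 0.351648 / 0.994505 = 0.353591.
Step 5: Under H0, H ~ chi^2(2); p-value = 0.837951.
Step 6: alpha = 0.1. fail to reject H0.

H = 0.3536, df = 2, p = 0.837951, fail to reject H0.


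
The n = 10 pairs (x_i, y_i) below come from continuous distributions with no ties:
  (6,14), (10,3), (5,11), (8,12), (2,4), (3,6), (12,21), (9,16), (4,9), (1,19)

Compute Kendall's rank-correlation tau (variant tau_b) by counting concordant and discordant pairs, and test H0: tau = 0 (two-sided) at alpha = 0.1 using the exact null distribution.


Step 1: Enumerate the 45 unordered pairs (i,j) with i<j and classify each by sign(x_j-x_i) * sign(y_j-y_i).
  (1,2):dx=+4,dy=-11->D; (1,3):dx=-1,dy=-3->C; (1,4):dx=+2,dy=-2->D; (1,5):dx=-4,dy=-10->C
  (1,6):dx=-3,dy=-8->C; (1,7):dx=+6,dy=+7->C; (1,8):dx=+3,dy=+2->C; (1,9):dx=-2,dy=-5->C
  (1,10):dx=-5,dy=+5->D; (2,3):dx=-5,dy=+8->D; (2,4):dx=-2,dy=+9->D; (2,5):dx=-8,dy=+1->D
  (2,6):dx=-7,dy=+3->D; (2,7):dx=+2,dy=+18->C; (2,8):dx=-1,dy=+13->D; (2,9):dx=-6,dy=+6->D
  (2,10):dx=-9,dy=+16->D; (3,4):dx=+3,dy=+1->C; (3,5):dx=-3,dy=-7->C; (3,6):dx=-2,dy=-5->C
  (3,7):dx=+7,dy=+10->C; (3,8):dx=+4,dy=+5->C; (3,9):dx=-1,dy=-2->C; (3,10):dx=-4,dy=+8->D
  (4,5):dx=-6,dy=-8->C; (4,6):dx=-5,dy=-6->C; (4,7):dx=+4,dy=+9->C; (4,8):dx=+1,dy=+4->C
  (4,9):dx=-4,dy=-3->C; (4,10):dx=-7,dy=+7->D; (5,6):dx=+1,dy=+2->C; (5,7):dx=+10,dy=+17->C
  (5,8):dx=+7,dy=+12->C; (5,9):dx=+2,dy=+5->C; (5,10):dx=-1,dy=+15->D; (6,7):dx=+9,dy=+15->C
  (6,8):dx=+6,dy=+10->C; (6,9):dx=+1,dy=+3->C; (6,10):dx=-2,dy=+13->D; (7,8):dx=-3,dy=-5->C
  (7,9):dx=-8,dy=-12->C; (7,10):dx=-11,dy=-2->C; (8,9):dx=-5,dy=-7->C; (8,10):dx=-8,dy=+3->D
  (9,10):dx=-3,dy=+10->D
Step 2: C = 29, D = 16, total pairs = 45.
Step 3: tau = (C - D)/(n(n-1)/2) = (29 - 16)/45 = 0.288889.
Step 4: Exact two-sided p-value (enumerate n! = 3628800 permutations of y under H0): p = 0.291248.
Step 5: alpha = 0.1. fail to reject H0.

tau_b = 0.2889 (C=29, D=16), p = 0.291248, fail to reject H0.


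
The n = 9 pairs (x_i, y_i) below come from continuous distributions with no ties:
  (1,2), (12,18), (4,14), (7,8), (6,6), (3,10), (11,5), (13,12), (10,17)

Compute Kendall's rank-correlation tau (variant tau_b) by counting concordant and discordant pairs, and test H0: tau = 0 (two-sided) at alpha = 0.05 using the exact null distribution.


Step 1: Enumerate the 36 unordered pairs (i,j) with i<j and classify each by sign(x_j-x_i) * sign(y_j-y_i).
  (1,2):dx=+11,dy=+16->C; (1,3):dx=+3,dy=+12->C; (1,4):dx=+6,dy=+6->C; (1,5):dx=+5,dy=+4->C
  (1,6):dx=+2,dy=+8->C; (1,7):dx=+10,dy=+3->C; (1,8):dx=+12,dy=+10->C; (1,9):dx=+9,dy=+15->C
  (2,3):dx=-8,dy=-4->C; (2,4):dx=-5,dy=-10->C; (2,5):dx=-6,dy=-12->C; (2,6):dx=-9,dy=-8->C
  (2,7):dx=-1,dy=-13->C; (2,8):dx=+1,dy=-6->D; (2,9):dx=-2,dy=-1->C; (3,4):dx=+3,dy=-6->D
  (3,5):dx=+2,dy=-8->D; (3,6):dx=-1,dy=-4->C; (3,7):dx=+7,dy=-9->D; (3,8):dx=+9,dy=-2->D
  (3,9):dx=+6,dy=+3->C; (4,5):dx=-1,dy=-2->C; (4,6):dx=-4,dy=+2->D; (4,7):dx=+4,dy=-3->D
  (4,8):dx=+6,dy=+4->C; (4,9):dx=+3,dy=+9->C; (5,6):dx=-3,dy=+4->D; (5,7):dx=+5,dy=-1->D
  (5,8):dx=+7,dy=+6->C; (5,9):dx=+4,dy=+11->C; (6,7):dx=+8,dy=-5->D; (6,8):dx=+10,dy=+2->C
  (6,9):dx=+7,dy=+7->C; (7,8):dx=+2,dy=+7->C; (7,9):dx=-1,dy=+12->D; (8,9):dx=-3,dy=+5->D
Step 2: C = 24, D = 12, total pairs = 36.
Step 3: tau = (C - D)/(n(n-1)/2) = (24 - 12)/36 = 0.333333.
Step 4: Exact two-sided p-value (enumerate n! = 362880 permutations of y under H0): p = 0.259518.
Step 5: alpha = 0.05. fail to reject H0.

tau_b = 0.3333 (C=24, D=12), p = 0.259518, fail to reject H0.


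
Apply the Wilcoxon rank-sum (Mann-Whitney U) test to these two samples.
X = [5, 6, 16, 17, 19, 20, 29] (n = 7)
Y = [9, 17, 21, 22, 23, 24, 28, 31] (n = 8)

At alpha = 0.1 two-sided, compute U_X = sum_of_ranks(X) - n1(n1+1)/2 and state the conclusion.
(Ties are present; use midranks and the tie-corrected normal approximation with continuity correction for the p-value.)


Step 1: Combine and sort all 15 observations; assign midranks.
sorted (value, group): (5,X), (6,X), (9,Y), (16,X), (17,X), (17,Y), (19,X), (20,X), (21,Y), (22,Y), (23,Y), (24,Y), (28,Y), (29,X), (31,Y)
ranks: 5->1, 6->2, 9->3, 16->4, 17->5.5, 17->5.5, 19->7, 20->8, 21->9, 22->10, 23->11, 24->12, 28->13, 29->14, 31->15
Step 2: Rank sum for X: R1 = 1 + 2 + 4 + 5.5 + 7 + 8 + 14 = 41.5.
Step 3: U_X = R1 - n1(n1+1)/2 = 41.5 - 7*8/2 = 41.5 - 28 = 13.5.
       U_Y = n1*n2 - U_X = 56 - 13.5 = 42.5.
Step 4: Ties are present, so use the tie-corrected normal approximation (with continuity correction) for the p-value.
Step 5: p-value = 0.104882; compare to alpha = 0.1. fail to reject H0.

U_X = 13.5, p = 0.104882, fail to reject H0 at alpha = 0.1.


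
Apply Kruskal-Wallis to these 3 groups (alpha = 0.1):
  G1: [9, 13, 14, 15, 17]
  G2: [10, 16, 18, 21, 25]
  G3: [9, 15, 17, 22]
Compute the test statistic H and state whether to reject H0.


Step 1: Combine all N = 14 observations and assign midranks.
sorted (value, group, rank): (9,G1,1.5), (9,G3,1.5), (10,G2,3), (13,G1,4), (14,G1,5), (15,G1,6.5), (15,G3,6.5), (16,G2,8), (17,G1,9.5), (17,G3,9.5), (18,G2,11), (21,G2,12), (22,G3,13), (25,G2,14)
Step 2: Sum ranks within each group.
R_1 = 26.5 (n_1 = 5)
R_2 = 48 (n_2 = 5)
R_3 = 30.5 (n_3 = 4)
Step 3: H = 12/(N(N+1)) * sum(R_i^2/n_i) - 3(N+1)
     = 12/(14*15) * (26.5^2/5 + 48^2/5 + 30.5^2/4) - 3*15
     = 0.057143 * 833.812 - 45
     = 2.646429.
Step 4: Ties present; correction factor C = 1 - 18/(14^3 - 14) = 0.993407. Corrected H = 2.646429 / 0.993407 = 2.663993.
Step 5: Under H0, H ~ chi^2(2); p-value = 0.263950.
Step 6: alpha = 0.1. fail to reject H0.

H = 2.6640, df = 2, p = 0.263950, fail to reject H0.


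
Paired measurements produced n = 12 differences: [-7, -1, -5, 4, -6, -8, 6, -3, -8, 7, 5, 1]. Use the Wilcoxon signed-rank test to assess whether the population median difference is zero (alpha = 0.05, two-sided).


Step 1: Drop any zero differences (none here) and take |d_i|.
|d| = [7, 1, 5, 4, 6, 8, 6, 3, 8, 7, 5, 1]
Step 2: Midrank |d_i| (ties get averaged ranks).
ranks: |7|->9.5, |1|->1.5, |5|->5.5, |4|->4, |6|->7.5, |8|->11.5, |6|->7.5, |3|->3, |8|->11.5, |7|->9.5, |5|->5.5, |1|->1.5
Step 3: Attach original signs; sum ranks with positive sign and with negative sign.
W+ = 4 + 7.5 + 9.5 + 5.5 + 1.5 = 28
W- = 9.5 + 1.5 + 5.5 + 7.5 + 11.5 + 3 + 11.5 = 50
(Check: W+ + W- = 78 should equal n(n+1)/2 = 78.)
Step 4: Test statistic W = min(W+, W-) = 28.
Step 5: Ties in |d|, so use the tie-corrected normal approximation.
        E[W] = n(n+1)/4 = 12*13/4 = 39.
        Tie groups: |d|=1 (t=2), |d|=5 (t=2), |d|=6 (t=2), |d|=7 (t=2), |d|=8 (t=2); sum(t^3 - t) = 30.
        Var[W] = n(n+1)(2n+1)/24 - sum(t^3-t)/48 = 3900/24 - 30/48 = 161.875.
        z = (W - E[W]) / sqrt(Var[W]) = (28 - 39) / 12.7230 = -0.8646.
        Two-sided p = 2*Phi(z) = 0.387272.
Step 6: alpha = 0.05. fail to reject H0.

W+ = 28, W- = 50, W = min = 28, p = 0.387272, fail to reject H0.


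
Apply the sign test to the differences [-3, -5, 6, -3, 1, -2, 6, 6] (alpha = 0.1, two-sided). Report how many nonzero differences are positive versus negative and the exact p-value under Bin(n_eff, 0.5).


Step 1: Discard zero differences. Original n = 8; n_eff = number of nonzero differences = 8.
Nonzero differences (with sign): -3, -5, +6, -3, +1, -2, +6, +6
Step 2: Count signs: positive = 4, negative = 4.
Step 3: Under H0: P(positive) = 0.5, so the number of positives S ~ Bin(8, 0.5).
Step 4: Two-sided exact p-value = sum of Bin(8,0.5) probabilities at or below the observed probability = 1.000000.
Step 5: alpha = 0.1. fail to reject H0.

n_eff = 8, pos = 4, neg = 4, p = 1.000000, fail to reject H0.


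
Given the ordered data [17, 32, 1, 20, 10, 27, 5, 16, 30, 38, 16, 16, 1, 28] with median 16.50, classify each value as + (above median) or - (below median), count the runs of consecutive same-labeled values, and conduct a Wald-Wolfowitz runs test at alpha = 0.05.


Step 1: Compute median = 16.50; label A = above, B = below.
Labels in order: AABABABBAABBBA  (n_A = 7, n_B = 7)
Step 2: Count runs R = 9.
Step 3: Under H0 (random ordering), E[R] = 2*n_A*n_B/(n_A+n_B) + 1 = 2*7*7/14 + 1 = 8.0000.
        Var[R] = 2*n_A*n_B*(2*n_A*n_B - n_A - n_B) / ((n_A+n_B)^2 * (n_A+n_B-1)) = 8232/2548 = 3.2308.
        SD[R] = 1.7974.
Step 4: Continuity-corrected z = (R - 0.5 - E[R]) / SD[R] = (9 - 0.5 - 8.0000) / 1.7974 = 0.2782.
Step 5: Two-sided p-value via normal approximation = 2*(1 - Phi(|z|)) = 0.780879.
Step 6: alpha = 0.05. fail to reject H0.

R = 9, z = 0.2782, p = 0.780879, fail to reject H0.


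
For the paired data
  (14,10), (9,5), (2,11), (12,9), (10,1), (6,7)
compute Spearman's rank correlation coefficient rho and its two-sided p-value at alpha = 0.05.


Step 1: Rank x and y separately (midranks; no ties here).
rank(x): 14->6, 9->3, 2->1, 12->5, 10->4, 6->2
rank(y): 10->5, 5->2, 11->6, 9->4, 1->1, 7->3
Step 2: d_i = R_x(i) - R_y(i); compute d_i^2.
  (6-5)^2=1, (3-2)^2=1, (1-6)^2=25, (5-4)^2=1, (4-1)^2=9, (2-3)^2=1
sum(d^2) = 38.
Step 3: rho = 1 - 6*38 / (6*(6^2 - 1)) = 1 - 228/210 = -0.085714.
Step 4: Under H0, t = rho * sqrt((n-2)/(1-rho^2)) = -0.1721 ~ t(4).
Step 5: Two-sided p-value from the t-distribution with 4 df = 0.871743.
Step 6: alpha = 0.05. fail to reject H0.

rho = -0.0857, p = 0.871743, fail to reject H0 at alpha = 0.05.


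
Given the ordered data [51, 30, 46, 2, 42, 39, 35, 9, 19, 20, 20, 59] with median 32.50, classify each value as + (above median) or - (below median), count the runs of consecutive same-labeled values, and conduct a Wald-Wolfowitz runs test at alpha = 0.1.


Step 1: Compute median = 32.50; label A = above, B = below.
Labels in order: ABABAAABBBBA  (n_A = 6, n_B = 6)
Step 2: Count runs R = 7.
Step 3: Under H0 (random ordering), E[R] = 2*n_A*n_B/(n_A+n_B) + 1 = 2*6*6/12 + 1 = 7.0000.
        Var[R] = 2*n_A*n_B*(2*n_A*n_B - n_A - n_B) / ((n_A+n_B)^2 * (n_A+n_B-1)) = 4320/1584 = 2.7273.
        SD[R] = 1.6514.
Step 4: R = E[R], so z = 0 with no continuity correction.
Step 5: Two-sided p-value via normal approximation = 2*(1 - Phi(|z|)) = 1.000000.
Step 6: alpha = 0.1. fail to reject H0.

R = 7, z = 0.0000, p = 1.000000, fail to reject H0.


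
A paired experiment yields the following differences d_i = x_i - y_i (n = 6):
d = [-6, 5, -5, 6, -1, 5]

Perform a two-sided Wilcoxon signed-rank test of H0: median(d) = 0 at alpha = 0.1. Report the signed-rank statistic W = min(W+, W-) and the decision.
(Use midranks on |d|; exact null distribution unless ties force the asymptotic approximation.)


Step 1: Drop any zero differences (none here) and take |d_i|.
|d| = [6, 5, 5, 6, 1, 5]
Step 2: Midrank |d_i| (ties get averaged ranks).
ranks: |6|->5.5, |5|->3, |5|->3, |6|->5.5, |1|->1, |5|->3
Step 3: Attach original signs; sum ranks with positive sign and with negative sign.
W+ = 3 + 5.5 + 3 = 11.5
W- = 5.5 + 3 + 1 = 9.5
(Check: W+ + W- = 21 should equal n(n+1)/2 = 21.)
Step 4: Test statistic W = min(W+, W-) = 9.5.
Step 5: Ties in |d|, so use the tie-corrected normal approximation.
        E[W] = n(n+1)/4 = 6*7/4 = 10.5.
        Tie groups: |d|=5 (t=3), |d|=6 (t=2); sum(t^3 - t) = 30.
        Var[W] = n(n+1)(2n+1)/24 - sum(t^3-t)/48 = 546/24 - 30/48 = 22.125.
        z = (W - E[W]) / sqrt(Var[W]) = (9.5 - 10.5) / 4.7037 = -0.2126.
        Two-sided p = 2*Phi(z) = 0.831641.
Step 6: alpha = 0.1. fail to reject H0.

W+ = 11.5, W- = 9.5, W = min = 9.5, p = 0.831641, fail to reject H0.
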